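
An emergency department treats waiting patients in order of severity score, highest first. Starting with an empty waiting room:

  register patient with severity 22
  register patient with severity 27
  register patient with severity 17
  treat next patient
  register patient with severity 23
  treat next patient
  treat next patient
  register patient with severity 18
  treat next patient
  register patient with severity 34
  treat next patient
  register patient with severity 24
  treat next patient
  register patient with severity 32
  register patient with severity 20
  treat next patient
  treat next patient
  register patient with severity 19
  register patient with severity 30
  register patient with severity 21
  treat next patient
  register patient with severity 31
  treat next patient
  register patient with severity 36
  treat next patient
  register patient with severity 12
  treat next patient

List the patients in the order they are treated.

insert 22 → {22}
insert 27 → {27, 22}
insert 17 → {27, 22, 17}
treat next patient → 27; now {22, 17}
insert 23 → {23, 22, 17}
treat next patient → 23; now {22, 17}
treat next patient → 22; now {17}
insert 18 → {18, 17}
treat next patient → 18; now {17}
insert 34 → {34, 17}
treat next patient → 34; now {17}
insert 24 → {24, 17}
treat next patient → 24; now {17}
insert 32 → {32, 17}
insert 20 → {32, 20, 17}
treat next patient → 32; now {20, 17}
treat next patient → 20; now {17}
insert 19 → {19, 17}
insert 30 → {30, 19, 17}
insert 21 → {30, 21, 19, 17}
treat next patient → 30; now {21, 19, 17}
insert 31 → {31, 21, 19, 17}
treat next patient → 31; now {21, 19, 17}
insert 36 → {36, 21, 19, 17}
treat next patient → 36; now {21, 19, 17}
insert 12 → {21, 19, 17, 12}
treat next patient → 21; now {19, 17, 12}

27, 23, 22, 18, 34, 24, 32, 20, 30, 31, 36, 21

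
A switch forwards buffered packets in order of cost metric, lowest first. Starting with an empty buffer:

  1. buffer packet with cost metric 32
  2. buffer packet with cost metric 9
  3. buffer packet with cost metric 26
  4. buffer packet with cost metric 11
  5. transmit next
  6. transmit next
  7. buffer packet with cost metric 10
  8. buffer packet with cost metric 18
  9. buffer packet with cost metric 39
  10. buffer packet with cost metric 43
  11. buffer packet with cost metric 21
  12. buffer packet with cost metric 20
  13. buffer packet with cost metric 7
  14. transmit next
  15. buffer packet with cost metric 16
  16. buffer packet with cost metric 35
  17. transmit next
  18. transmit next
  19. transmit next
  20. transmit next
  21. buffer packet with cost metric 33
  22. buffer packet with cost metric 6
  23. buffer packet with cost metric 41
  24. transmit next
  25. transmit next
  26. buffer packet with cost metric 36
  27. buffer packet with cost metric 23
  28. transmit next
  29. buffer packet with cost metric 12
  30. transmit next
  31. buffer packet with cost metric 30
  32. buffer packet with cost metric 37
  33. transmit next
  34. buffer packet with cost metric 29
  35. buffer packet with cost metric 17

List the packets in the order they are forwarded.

insert 32 → {32}
insert 9 → {9, 32}
insert 26 → {9, 26, 32}
insert 11 → {9, 11, 26, 32}
transmit next → 9; now {11, 26, 32}
transmit next → 11; now {26, 32}
insert 10 → {10, 26, 32}
insert 18 → {10, 18, 26, 32}
insert 39 → {10, 18, 26, 32, 39}
insert 43 → {10, 18, 26, 32, 39, 43}
insert 21 → {10, 18, 21, 26, 32, 39, 43}
insert 20 → {10, 18, 20, 21, 26, 32, 39, 43}
insert 7 → {7, 10, 18, 20, 21, 26, 32, 39, 43}
transmit next → 7; now {10, 18, 20, 21, 26, 32, 39, 43}
insert 16 → {10, 16, 18, 20, 21, 26, 32, 39, 43}
insert 35 → {10, 16, 18, 20, 21, 26, 32, 35, 39, 43}
transmit next → 10; now {16, 18, 20, 21, 26, 32, 35, 39, 43}
transmit next → 16; now {18, 20, 21, 26, 32, 35, 39, 43}
transmit next → 18; now {20, 21, 26, 32, 35, 39, 43}
transmit next → 20; now {21, 26, 32, 35, 39, 43}
insert 33 → {21, 26, 32, 33, 35, 39, 43}
insert 6 → {6, 21, 26, 32, 33, 35, 39, 43}
insert 41 → {6, 21, 26, 32, 33, 35, 39, 41, 43}
transmit next → 6; now {21, 26, 32, 33, 35, 39, 41, 43}
transmit next → 21; now {26, 32, 33, 35, 39, 41, 43}
insert 36 → {26, 32, 33, 35, 36, 39, 41, 43}
insert 23 → {23, 26, 32, 33, 35, 36, 39, 41, 43}
transmit next → 23; now {26, 32, 33, 35, 36, 39, 41, 43}
insert 12 → {12, 26, 32, 33, 35, 36, 39, 41, 43}
transmit next → 12; now {26, 32, 33, 35, 36, 39, 41, 43}
insert 30 → {26, 30, 32, 33, 35, 36, 39, 41, 43}
insert 37 → {26, 30, 32, 33, 35, 36, 37, 39, 41, 43}
transmit next → 26; now {30, 32, 33, 35, 36, 37, 39, 41, 43}
insert 29 → {29, 30, 32, 33, 35, 36, 37, 39, 41, 43}
insert 17 → {17, 29, 30, 32, 33, 35, 36, 37, 39, 41, 43}

9 → 11 → 7 → 10 → 16 → 18 → 20 → 6 → 21 → 23 → 12 → 26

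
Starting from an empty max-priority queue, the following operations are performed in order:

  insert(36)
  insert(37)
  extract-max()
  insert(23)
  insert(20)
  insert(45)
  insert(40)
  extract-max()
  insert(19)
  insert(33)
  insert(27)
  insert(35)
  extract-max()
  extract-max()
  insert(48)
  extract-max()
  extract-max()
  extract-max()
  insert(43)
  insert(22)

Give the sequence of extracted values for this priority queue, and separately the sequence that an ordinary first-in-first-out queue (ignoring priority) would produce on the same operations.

priority queue: [37, 45, 40, 36, 48, 35, 33]; FIFO queue: 36 → 37 → 23 → 20 → 45 → 40 → 19

insert 36 → {36}
insert 37 → {37, 36}
extract-max → 37; now {36}
insert 23 → {36, 23}
insert 20 → {36, 23, 20}
insert 45 → {45, 36, 23, 20}
insert 40 → {45, 40, 36, 23, 20}
extract-max → 45; now {40, 36, 23, 20}
insert 19 → {40, 36, 23, 20, 19}
insert 33 → {40, 36, 33, 23, 20, 19}
insert 27 → {40, 36, 33, 27, 23, 20, 19}
insert 35 → {40, 36, 35, 33, 27, 23, 20, 19}
extract-max → 40; now {36, 35, 33, 27, 23, 20, 19}
extract-max → 36; now {35, 33, 27, 23, 20, 19}
insert 48 → {48, 35, 33, 27, 23, 20, 19}
extract-max → 48; now {35, 33, 27, 23, 20, 19}
extract-max → 35; now {33, 27, 23, 20, 19}
extract-max → 33; now {27, 23, 20, 19}
insert 43 → {43, 27, 23, 20, 19}
insert 22 → {43, 27, 23, 22, 20, 19}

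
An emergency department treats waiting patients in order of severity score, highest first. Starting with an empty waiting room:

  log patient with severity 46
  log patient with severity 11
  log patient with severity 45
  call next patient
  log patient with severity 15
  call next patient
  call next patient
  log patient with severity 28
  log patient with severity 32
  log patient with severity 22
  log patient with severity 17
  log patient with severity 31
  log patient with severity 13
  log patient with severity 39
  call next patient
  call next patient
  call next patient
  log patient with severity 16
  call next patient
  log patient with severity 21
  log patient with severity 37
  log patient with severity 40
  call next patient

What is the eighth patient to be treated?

insert 46 → {46}
insert 11 → {46, 11}
insert 45 → {46, 45, 11}
call next patient → 46; now {45, 11}
insert 15 → {45, 15, 11}
call next patient → 45; now {15, 11}
call next patient → 15; now {11}
insert 28 → {28, 11}
insert 32 → {32, 28, 11}
insert 22 → {32, 28, 22, 11}
insert 17 → {32, 28, 22, 17, 11}
insert 31 → {32, 31, 28, 22, 17, 11}
insert 13 → {32, 31, 28, 22, 17, 13, 11}
insert 39 → {39, 32, 31, 28, 22, 17, 13, 11}
call next patient → 39; now {32, 31, 28, 22, 17, 13, 11}
call next patient → 32; now {31, 28, 22, 17, 13, 11}
call next patient → 31; now {28, 22, 17, 13, 11}
insert 16 → {28, 22, 17, 16, 13, 11}
call next patient → 28; now {22, 17, 16, 13, 11}
insert 21 → {22, 21, 17, 16, 13, 11}
insert 37 → {37, 22, 21, 17, 16, 13, 11}
insert 40 → {40, 37, 22, 21, 17, 16, 13, 11}
call next patient → 40; now {37, 22, 21, 17, 16, 13, 11}

40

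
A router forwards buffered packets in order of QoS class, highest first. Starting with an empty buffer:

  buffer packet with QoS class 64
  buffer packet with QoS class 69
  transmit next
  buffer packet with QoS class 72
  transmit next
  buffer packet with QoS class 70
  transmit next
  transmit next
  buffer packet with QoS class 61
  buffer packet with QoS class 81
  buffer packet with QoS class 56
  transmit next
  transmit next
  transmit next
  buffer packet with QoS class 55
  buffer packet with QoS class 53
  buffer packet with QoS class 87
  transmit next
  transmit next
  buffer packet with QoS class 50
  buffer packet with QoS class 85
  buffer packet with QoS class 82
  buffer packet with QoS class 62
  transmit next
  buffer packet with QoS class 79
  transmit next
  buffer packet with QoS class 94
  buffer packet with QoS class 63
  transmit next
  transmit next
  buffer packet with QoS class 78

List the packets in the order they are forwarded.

insert 64 → {64}
insert 69 → {69, 64}
transmit next → 69; now {64}
insert 72 → {72, 64}
transmit next → 72; now {64}
insert 70 → {70, 64}
transmit next → 70; now {64}
transmit next → 64; now {}
insert 61 → {61}
insert 81 → {81, 61}
insert 56 → {81, 61, 56}
transmit next → 81; now {61, 56}
transmit next → 61; now {56}
transmit next → 56; now {}
insert 55 → {55}
insert 53 → {55, 53}
insert 87 → {87, 55, 53}
transmit next → 87; now {55, 53}
transmit next → 55; now {53}
insert 50 → {53, 50}
insert 85 → {85, 53, 50}
insert 82 → {85, 82, 53, 50}
insert 62 → {85, 82, 62, 53, 50}
transmit next → 85; now {82, 62, 53, 50}
insert 79 → {82, 79, 62, 53, 50}
transmit next → 82; now {79, 62, 53, 50}
insert 94 → {94, 79, 62, 53, 50}
insert 63 → {94, 79, 63, 62, 53, 50}
transmit next → 94; now {79, 63, 62, 53, 50}
transmit next → 79; now {63, 62, 53, 50}
insert 78 → {78, 63, 62, 53, 50}

[69, 72, 70, 64, 81, 61, 56, 87, 55, 85, 82, 94, 79]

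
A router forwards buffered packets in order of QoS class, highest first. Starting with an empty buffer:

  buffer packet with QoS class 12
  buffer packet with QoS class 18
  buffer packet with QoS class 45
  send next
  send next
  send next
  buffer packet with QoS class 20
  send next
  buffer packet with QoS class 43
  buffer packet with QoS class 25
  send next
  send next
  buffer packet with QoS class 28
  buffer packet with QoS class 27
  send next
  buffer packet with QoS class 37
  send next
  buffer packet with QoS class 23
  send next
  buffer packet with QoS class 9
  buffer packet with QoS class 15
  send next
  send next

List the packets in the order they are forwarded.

insert 12 → {12}
insert 18 → {18, 12}
insert 45 → {45, 18, 12}
send next → 45; now {18, 12}
send next → 18; now {12}
send next → 12; now {}
insert 20 → {20}
send next → 20; now {}
insert 43 → {43}
insert 25 → {43, 25}
send next → 43; now {25}
send next → 25; now {}
insert 28 → {28}
insert 27 → {28, 27}
send next → 28; now {27}
insert 37 → {37, 27}
send next → 37; now {27}
insert 23 → {27, 23}
send next → 27; now {23}
insert 9 → {23, 9}
insert 15 → {23, 15, 9}
send next → 23; now {15, 9}
send next → 15; now {9}

45 → 18 → 12 → 20 → 43 → 25 → 28 → 37 → 27 → 23 → 15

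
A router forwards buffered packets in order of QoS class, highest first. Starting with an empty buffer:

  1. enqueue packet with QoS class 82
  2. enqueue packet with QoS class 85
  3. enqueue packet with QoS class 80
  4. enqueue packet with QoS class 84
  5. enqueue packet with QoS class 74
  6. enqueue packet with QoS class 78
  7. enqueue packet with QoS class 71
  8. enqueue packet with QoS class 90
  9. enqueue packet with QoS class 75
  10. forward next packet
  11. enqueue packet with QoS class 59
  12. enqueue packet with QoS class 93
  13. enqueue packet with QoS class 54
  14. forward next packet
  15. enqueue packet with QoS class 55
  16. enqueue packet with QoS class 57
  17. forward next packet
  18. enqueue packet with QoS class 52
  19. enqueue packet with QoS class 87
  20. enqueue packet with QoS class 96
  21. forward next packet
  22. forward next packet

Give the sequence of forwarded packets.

insert 82 → {82}
insert 85 → {85, 82}
insert 80 → {85, 82, 80}
insert 84 → {85, 84, 82, 80}
insert 74 → {85, 84, 82, 80, 74}
insert 78 → {85, 84, 82, 80, 78, 74}
insert 71 → {85, 84, 82, 80, 78, 74, 71}
insert 90 → {90, 85, 84, 82, 80, 78, 74, 71}
insert 75 → {90, 85, 84, 82, 80, 78, 75, 74, 71}
forward next packet → 90; now {85, 84, 82, 80, 78, 75, 74, 71}
insert 59 → {85, 84, 82, 80, 78, 75, 74, 71, 59}
insert 93 → {93, 85, 84, 82, 80, 78, 75, 74, 71, 59}
insert 54 → {93, 85, 84, 82, 80, 78, 75, 74, 71, 59, 54}
forward next packet → 93; now {85, 84, 82, 80, 78, 75, 74, 71, 59, 54}
insert 55 → {85, 84, 82, 80, 78, 75, 74, 71, 59, 55, 54}
insert 57 → {85, 84, 82, 80, 78, 75, 74, 71, 59, 57, 55, 54}
forward next packet → 85; now {84, 82, 80, 78, 75, 74, 71, 59, 57, 55, 54}
insert 52 → {84, 82, 80, 78, 75, 74, 71, 59, 57, 55, 54, 52}
insert 87 → {87, 84, 82, 80, 78, 75, 74, 71, 59, 57, 55, 54, 52}
insert 96 → {96, 87, 84, 82, 80, 78, 75, 74, 71, 59, 57, 55, 54, 52}
forward next packet → 96; now {87, 84, 82, 80, 78, 75, 74, 71, 59, 57, 55, 54, 52}
forward next packet → 87; now {84, 82, 80, 78, 75, 74, 71, 59, 57, 55, 54, 52}

90, 93, 85, 96, 87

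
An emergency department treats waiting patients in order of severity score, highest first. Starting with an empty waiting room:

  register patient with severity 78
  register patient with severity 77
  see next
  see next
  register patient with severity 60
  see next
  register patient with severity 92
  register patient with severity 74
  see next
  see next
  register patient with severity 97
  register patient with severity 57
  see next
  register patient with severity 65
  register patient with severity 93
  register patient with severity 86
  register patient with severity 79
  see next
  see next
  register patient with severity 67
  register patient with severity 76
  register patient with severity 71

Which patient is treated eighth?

86

insert 78 → {78}
insert 77 → {78, 77}
see next → 78; now {77}
see next → 77; now {}
insert 60 → {60}
see next → 60; now {}
insert 92 → {92}
insert 74 → {92, 74}
see next → 92; now {74}
see next → 74; now {}
insert 97 → {97}
insert 57 → {97, 57}
see next → 97; now {57}
insert 65 → {65, 57}
insert 93 → {93, 65, 57}
insert 86 → {93, 86, 65, 57}
insert 79 → {93, 86, 79, 65, 57}
see next → 93; now {86, 79, 65, 57}
see next → 86; now {79, 65, 57}
insert 67 → {79, 67, 65, 57}
insert 76 → {79, 76, 67, 65, 57}
insert 71 → {79, 76, 71, 67, 65, 57}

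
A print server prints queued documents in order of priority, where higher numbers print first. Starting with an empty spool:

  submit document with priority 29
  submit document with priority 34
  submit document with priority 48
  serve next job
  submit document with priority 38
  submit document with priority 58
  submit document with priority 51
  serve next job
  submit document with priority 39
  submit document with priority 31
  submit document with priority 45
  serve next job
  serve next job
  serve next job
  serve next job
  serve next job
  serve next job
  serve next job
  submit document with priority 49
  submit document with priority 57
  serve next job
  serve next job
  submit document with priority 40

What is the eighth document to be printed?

insert 29 → {29}
insert 34 → {34, 29}
insert 48 → {48, 34, 29}
serve next job → 48; now {34, 29}
insert 38 → {38, 34, 29}
insert 58 → {58, 38, 34, 29}
insert 51 → {58, 51, 38, 34, 29}
serve next job → 58; now {51, 38, 34, 29}
insert 39 → {51, 39, 38, 34, 29}
insert 31 → {51, 39, 38, 34, 31, 29}
insert 45 → {51, 45, 39, 38, 34, 31, 29}
serve next job → 51; now {45, 39, 38, 34, 31, 29}
serve next job → 45; now {39, 38, 34, 31, 29}
serve next job → 39; now {38, 34, 31, 29}
serve next job → 38; now {34, 31, 29}
serve next job → 34; now {31, 29}
serve next job → 31; now {29}
serve next job → 29; now {}
insert 49 → {49}
insert 57 → {57, 49}
serve next job → 57; now {49}
serve next job → 49; now {}
insert 40 → {40}

31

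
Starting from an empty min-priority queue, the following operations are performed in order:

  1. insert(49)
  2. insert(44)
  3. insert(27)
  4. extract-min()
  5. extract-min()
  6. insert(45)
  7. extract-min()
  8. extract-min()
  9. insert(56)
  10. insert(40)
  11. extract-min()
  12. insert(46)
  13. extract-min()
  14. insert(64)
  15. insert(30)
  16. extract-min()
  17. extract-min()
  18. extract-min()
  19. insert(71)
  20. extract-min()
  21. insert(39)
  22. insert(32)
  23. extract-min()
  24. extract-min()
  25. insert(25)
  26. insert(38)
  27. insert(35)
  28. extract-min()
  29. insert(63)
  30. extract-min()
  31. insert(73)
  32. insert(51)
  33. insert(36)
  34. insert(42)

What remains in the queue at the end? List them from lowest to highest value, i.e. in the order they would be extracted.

insert 49 → {49}
insert 44 → {44, 49}
insert 27 → {27, 44, 49}
extract-min → 27; now {44, 49}
extract-min → 44; now {49}
insert 45 → {45, 49}
extract-min → 45; now {49}
extract-min → 49; now {}
insert 56 → {56}
insert 40 → {40, 56}
extract-min → 40; now {56}
insert 46 → {46, 56}
extract-min → 46; now {56}
insert 64 → {56, 64}
insert 30 → {30, 56, 64}
extract-min → 30; now {56, 64}
extract-min → 56; now {64}
extract-min → 64; now {}
insert 71 → {71}
extract-min → 71; now {}
insert 39 → {39}
insert 32 → {32, 39}
extract-min → 32; now {39}
extract-min → 39; now {}
insert 25 → {25}
insert 38 → {25, 38}
insert 35 → {25, 35, 38}
extract-min → 25; now {35, 38}
insert 63 → {35, 38, 63}
extract-min → 35; now {38, 63}
insert 73 → {38, 63, 73}
insert 51 → {38, 51, 63, 73}
insert 36 → {36, 38, 51, 63, 73}
insert 42 → {36, 38, 42, 51, 63, 73}

36 → 38 → 42 → 51 → 63 → 73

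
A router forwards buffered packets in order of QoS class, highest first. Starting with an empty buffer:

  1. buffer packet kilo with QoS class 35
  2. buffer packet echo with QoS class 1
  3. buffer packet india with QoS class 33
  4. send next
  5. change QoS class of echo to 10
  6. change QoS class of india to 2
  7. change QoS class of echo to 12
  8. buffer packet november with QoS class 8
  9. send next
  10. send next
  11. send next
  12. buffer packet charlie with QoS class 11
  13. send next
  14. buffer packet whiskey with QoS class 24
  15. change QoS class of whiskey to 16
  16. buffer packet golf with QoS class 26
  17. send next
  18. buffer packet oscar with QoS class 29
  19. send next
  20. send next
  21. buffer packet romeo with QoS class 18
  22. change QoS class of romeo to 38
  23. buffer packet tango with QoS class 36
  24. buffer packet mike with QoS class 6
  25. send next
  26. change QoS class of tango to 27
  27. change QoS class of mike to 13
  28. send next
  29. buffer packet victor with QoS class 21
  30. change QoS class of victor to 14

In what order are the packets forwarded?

add kilo (QoS class 35) → {kilo:35}
add echo (QoS class 1) → {kilo:35, echo:1}
add india (QoS class 33) → {kilo:35, india:33, echo:1}
send next → kilo; now {india:33, echo:1}
update echo to QoS class 10 → {india:33, echo:10}
update india to QoS class 2 → {echo:10, india:2}
update echo to QoS class 12 → {echo:12, india:2}
add november (QoS class 8) → {echo:12, november:8, india:2}
send next → echo; now {november:8, india:2}
send next → november; now {india:2}
send next → india; now {}
add charlie (QoS class 11) → {charlie:11}
send next → charlie; now {}
add whiskey (QoS class 24) → {whiskey:24}
update whiskey to QoS class 16 → {whiskey:16}
add golf (QoS class 26) → {golf:26, whiskey:16}
send next → golf; now {whiskey:16}
add oscar (QoS class 29) → {oscar:29, whiskey:16}
send next → oscar; now {whiskey:16}
send next → whiskey; now {}
add romeo (QoS class 18) → {romeo:18}
update romeo to QoS class 38 → {romeo:38}
add tango (QoS class 36) → {romeo:38, tango:36}
add mike (QoS class 6) → {romeo:38, tango:36, mike:6}
send next → romeo; now {tango:36, mike:6}
update tango to QoS class 27 → {tango:27, mike:6}
update mike to QoS class 13 → {tango:27, mike:13}
send next → tango; now {mike:13}
add victor (QoS class 21) → {victor:21, mike:13}
update victor to QoS class 14 → {victor:14, mike:13}

kilo → echo → november → india → charlie → golf → oscar → whiskey → romeo → tango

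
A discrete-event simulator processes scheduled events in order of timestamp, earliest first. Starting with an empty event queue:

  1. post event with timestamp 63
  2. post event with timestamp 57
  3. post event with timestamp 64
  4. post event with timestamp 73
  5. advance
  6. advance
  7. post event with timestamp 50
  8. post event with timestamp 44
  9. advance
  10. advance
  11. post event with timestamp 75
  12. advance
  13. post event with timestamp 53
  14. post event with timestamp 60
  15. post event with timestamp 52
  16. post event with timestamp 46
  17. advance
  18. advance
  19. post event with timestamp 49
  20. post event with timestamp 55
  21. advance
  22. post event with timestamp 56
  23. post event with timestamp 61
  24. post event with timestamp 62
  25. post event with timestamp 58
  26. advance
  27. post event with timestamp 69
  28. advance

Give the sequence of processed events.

insert 63 → {63}
insert 57 → {57, 63}
insert 64 → {57, 63, 64}
insert 73 → {57, 63, 64, 73}
advance → 57; now {63, 64, 73}
advance → 63; now {64, 73}
insert 50 → {50, 64, 73}
insert 44 → {44, 50, 64, 73}
advance → 44; now {50, 64, 73}
advance → 50; now {64, 73}
insert 75 → {64, 73, 75}
advance → 64; now {73, 75}
insert 53 → {53, 73, 75}
insert 60 → {53, 60, 73, 75}
insert 52 → {52, 53, 60, 73, 75}
insert 46 → {46, 52, 53, 60, 73, 75}
advance → 46; now {52, 53, 60, 73, 75}
advance → 52; now {53, 60, 73, 75}
insert 49 → {49, 53, 60, 73, 75}
insert 55 → {49, 53, 55, 60, 73, 75}
advance → 49; now {53, 55, 60, 73, 75}
insert 56 → {53, 55, 56, 60, 73, 75}
insert 61 → {53, 55, 56, 60, 61, 73, 75}
insert 62 → {53, 55, 56, 60, 61, 62, 73, 75}
insert 58 → {53, 55, 56, 58, 60, 61, 62, 73, 75}
advance → 53; now {55, 56, 58, 60, 61, 62, 73, 75}
insert 69 → {55, 56, 58, 60, 61, 62, 69, 73, 75}
advance → 55; now {56, 58, 60, 61, 62, 69, 73, 75}

[57, 63, 44, 50, 64, 46, 52, 49, 53, 55]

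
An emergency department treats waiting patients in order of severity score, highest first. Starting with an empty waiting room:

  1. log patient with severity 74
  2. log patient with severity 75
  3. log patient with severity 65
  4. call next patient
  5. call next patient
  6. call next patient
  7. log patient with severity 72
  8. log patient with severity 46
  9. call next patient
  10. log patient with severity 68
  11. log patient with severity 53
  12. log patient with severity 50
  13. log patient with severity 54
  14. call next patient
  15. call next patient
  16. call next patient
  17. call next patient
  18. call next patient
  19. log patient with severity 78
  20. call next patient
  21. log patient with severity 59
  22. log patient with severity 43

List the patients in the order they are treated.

insert 74 → {74}
insert 75 → {75, 74}
insert 65 → {75, 74, 65}
call next patient → 75; now {74, 65}
call next patient → 74; now {65}
call next patient → 65; now {}
insert 72 → {72}
insert 46 → {72, 46}
call next patient → 72; now {46}
insert 68 → {68, 46}
insert 53 → {68, 53, 46}
insert 50 → {68, 53, 50, 46}
insert 54 → {68, 54, 53, 50, 46}
call next patient → 68; now {54, 53, 50, 46}
call next patient → 54; now {53, 50, 46}
call next patient → 53; now {50, 46}
call next patient → 50; now {46}
call next patient → 46; now {}
insert 78 → {78}
call next patient → 78; now {}
insert 59 → {59}
insert 43 → {59, 43}

[75, 74, 65, 72, 68, 54, 53, 50, 46, 78]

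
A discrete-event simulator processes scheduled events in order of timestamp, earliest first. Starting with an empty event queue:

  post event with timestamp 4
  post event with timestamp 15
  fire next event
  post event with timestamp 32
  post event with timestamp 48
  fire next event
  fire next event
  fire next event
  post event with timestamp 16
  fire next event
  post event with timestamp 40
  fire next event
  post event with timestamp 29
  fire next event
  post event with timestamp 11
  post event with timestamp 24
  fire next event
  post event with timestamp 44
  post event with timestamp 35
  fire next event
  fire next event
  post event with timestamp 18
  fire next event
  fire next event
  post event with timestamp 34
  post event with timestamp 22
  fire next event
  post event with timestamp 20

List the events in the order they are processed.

insert 4 → {4}
insert 15 → {4, 15}
fire next event → 4; now {15}
insert 32 → {15, 32}
insert 48 → {15, 32, 48}
fire next event → 15; now {32, 48}
fire next event → 32; now {48}
fire next event → 48; now {}
insert 16 → {16}
fire next event → 16; now {}
insert 40 → {40}
fire next event → 40; now {}
insert 29 → {29}
fire next event → 29; now {}
insert 11 → {11}
insert 24 → {11, 24}
fire next event → 11; now {24}
insert 44 → {24, 44}
insert 35 → {24, 35, 44}
fire next event → 24; now {35, 44}
fire next event → 35; now {44}
insert 18 → {18, 44}
fire next event → 18; now {44}
fire next event → 44; now {}
insert 34 → {34}
insert 22 → {22, 34}
fire next event → 22; now {34}
insert 20 → {20, 34}

4, 15, 32, 48, 16, 40, 29, 11, 24, 35, 18, 44, 22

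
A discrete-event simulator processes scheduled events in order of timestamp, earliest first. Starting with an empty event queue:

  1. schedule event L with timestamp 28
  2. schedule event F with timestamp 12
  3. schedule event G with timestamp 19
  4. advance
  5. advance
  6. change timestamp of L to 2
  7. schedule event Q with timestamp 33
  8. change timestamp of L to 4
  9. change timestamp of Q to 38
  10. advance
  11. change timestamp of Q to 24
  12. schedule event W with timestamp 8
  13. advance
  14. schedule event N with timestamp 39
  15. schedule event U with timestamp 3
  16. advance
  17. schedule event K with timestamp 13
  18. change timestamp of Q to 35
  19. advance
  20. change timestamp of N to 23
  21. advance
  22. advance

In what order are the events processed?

[F, G, L, W, U, K, N, Q]

add L (timestamp 28) → {L:28}
add F (timestamp 12) → {F:12, L:28}
add G (timestamp 19) → {F:12, G:19, L:28}
advance → F; now {G:19, L:28}
advance → G; now {L:28}
update L to timestamp 2 → {L:2}
add Q (timestamp 33) → {L:2, Q:33}
update L to timestamp 4 → {L:4, Q:33}
update Q to timestamp 38 → {L:4, Q:38}
advance → L; now {Q:38}
update Q to timestamp 24 → {Q:24}
add W (timestamp 8) → {W:8, Q:24}
advance → W; now {Q:24}
add N (timestamp 39) → {Q:24, N:39}
add U (timestamp 3) → {U:3, Q:24, N:39}
advance → U; now {Q:24, N:39}
add K (timestamp 13) → {K:13, Q:24, N:39}
update Q to timestamp 35 → {K:13, Q:35, N:39}
advance → K; now {Q:35, N:39}
update N to timestamp 23 → {N:23, Q:35}
advance → N; now {Q:35}
advance → Q; now {}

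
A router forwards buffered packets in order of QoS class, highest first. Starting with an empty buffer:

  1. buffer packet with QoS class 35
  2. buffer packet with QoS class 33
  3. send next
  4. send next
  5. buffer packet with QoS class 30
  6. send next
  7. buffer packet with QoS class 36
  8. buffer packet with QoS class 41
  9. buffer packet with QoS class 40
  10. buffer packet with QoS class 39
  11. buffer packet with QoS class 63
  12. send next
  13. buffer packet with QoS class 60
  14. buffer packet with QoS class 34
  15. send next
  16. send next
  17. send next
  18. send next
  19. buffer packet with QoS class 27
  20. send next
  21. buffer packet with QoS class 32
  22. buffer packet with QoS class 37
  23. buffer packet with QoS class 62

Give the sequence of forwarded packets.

35, 33, 30, 63, 60, 41, 40, 39, 36

insert 35 → {35}
insert 33 → {35, 33}
send next → 35; now {33}
send next → 33; now {}
insert 30 → {30}
send next → 30; now {}
insert 36 → {36}
insert 41 → {41, 36}
insert 40 → {41, 40, 36}
insert 39 → {41, 40, 39, 36}
insert 63 → {63, 41, 40, 39, 36}
send next → 63; now {41, 40, 39, 36}
insert 60 → {60, 41, 40, 39, 36}
insert 34 → {60, 41, 40, 39, 36, 34}
send next → 60; now {41, 40, 39, 36, 34}
send next → 41; now {40, 39, 36, 34}
send next → 40; now {39, 36, 34}
send next → 39; now {36, 34}
insert 27 → {36, 34, 27}
send next → 36; now {34, 27}
insert 32 → {34, 32, 27}
insert 37 → {37, 34, 32, 27}
insert 62 → {62, 37, 34, 32, 27}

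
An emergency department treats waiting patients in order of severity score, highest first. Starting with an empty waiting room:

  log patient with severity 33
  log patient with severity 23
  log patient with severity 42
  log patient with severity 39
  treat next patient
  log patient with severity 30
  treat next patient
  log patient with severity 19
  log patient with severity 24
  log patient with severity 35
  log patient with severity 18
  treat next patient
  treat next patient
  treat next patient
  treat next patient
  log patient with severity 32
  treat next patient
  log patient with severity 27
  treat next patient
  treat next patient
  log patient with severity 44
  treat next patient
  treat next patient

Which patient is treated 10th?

insert 33 → {33}
insert 23 → {33, 23}
insert 42 → {42, 33, 23}
insert 39 → {42, 39, 33, 23}
treat next patient → 42; now {39, 33, 23}
insert 30 → {39, 33, 30, 23}
treat next patient → 39; now {33, 30, 23}
insert 19 → {33, 30, 23, 19}
insert 24 → {33, 30, 24, 23, 19}
insert 35 → {35, 33, 30, 24, 23, 19}
insert 18 → {35, 33, 30, 24, 23, 19, 18}
treat next patient → 35; now {33, 30, 24, 23, 19, 18}
treat next patient → 33; now {30, 24, 23, 19, 18}
treat next patient → 30; now {24, 23, 19, 18}
treat next patient → 24; now {23, 19, 18}
insert 32 → {32, 23, 19, 18}
treat next patient → 32; now {23, 19, 18}
insert 27 → {27, 23, 19, 18}
treat next patient → 27; now {23, 19, 18}
treat next patient → 23; now {19, 18}
insert 44 → {44, 19, 18}
treat next patient → 44; now {19, 18}
treat next patient → 19; now {18}

44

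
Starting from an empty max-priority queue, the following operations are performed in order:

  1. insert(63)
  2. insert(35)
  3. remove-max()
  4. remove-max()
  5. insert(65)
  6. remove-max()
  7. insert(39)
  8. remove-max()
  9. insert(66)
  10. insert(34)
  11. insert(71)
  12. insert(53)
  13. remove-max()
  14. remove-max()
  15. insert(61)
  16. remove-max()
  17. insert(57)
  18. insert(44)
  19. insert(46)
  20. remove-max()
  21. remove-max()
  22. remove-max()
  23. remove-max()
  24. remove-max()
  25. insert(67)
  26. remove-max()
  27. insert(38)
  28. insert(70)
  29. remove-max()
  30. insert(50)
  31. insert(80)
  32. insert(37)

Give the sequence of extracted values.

insert 63 → {63}
insert 35 → {63, 35}
remove-max → 63; now {35}
remove-max → 35; now {}
insert 65 → {65}
remove-max → 65; now {}
insert 39 → {39}
remove-max → 39; now {}
insert 66 → {66}
insert 34 → {66, 34}
insert 71 → {71, 66, 34}
insert 53 → {71, 66, 53, 34}
remove-max → 71; now {66, 53, 34}
remove-max → 66; now {53, 34}
insert 61 → {61, 53, 34}
remove-max → 61; now {53, 34}
insert 57 → {57, 53, 34}
insert 44 → {57, 53, 44, 34}
insert 46 → {57, 53, 46, 44, 34}
remove-max → 57; now {53, 46, 44, 34}
remove-max → 53; now {46, 44, 34}
remove-max → 46; now {44, 34}
remove-max → 44; now {34}
remove-max → 34; now {}
insert 67 → {67}
remove-max → 67; now {}
insert 38 → {38}
insert 70 → {70, 38}
remove-max → 70; now {38}
insert 50 → {50, 38}
insert 80 → {80, 50, 38}
insert 37 → {80, 50, 38, 37}

63 → 35 → 65 → 39 → 71 → 66 → 61 → 57 → 53 → 46 → 44 → 34 → 67 → 70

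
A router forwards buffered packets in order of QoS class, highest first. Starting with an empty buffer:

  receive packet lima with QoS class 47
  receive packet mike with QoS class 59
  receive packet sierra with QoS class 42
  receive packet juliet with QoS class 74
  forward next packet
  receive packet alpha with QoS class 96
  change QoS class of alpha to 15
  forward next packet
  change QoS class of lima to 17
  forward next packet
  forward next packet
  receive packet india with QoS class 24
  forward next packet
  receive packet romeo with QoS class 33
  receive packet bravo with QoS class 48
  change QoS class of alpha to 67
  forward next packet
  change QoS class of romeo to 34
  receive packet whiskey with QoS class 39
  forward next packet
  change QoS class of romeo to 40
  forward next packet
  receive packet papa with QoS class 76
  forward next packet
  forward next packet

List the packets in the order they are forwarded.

add lima (QoS class 47) → {lima:47}
add mike (QoS class 59) → {mike:59, lima:47}
add sierra (QoS class 42) → {mike:59, lima:47, sierra:42}
add juliet (QoS class 74) → {juliet:74, mike:59, lima:47, sierra:42}
forward next packet → juliet; now {mike:59, lima:47, sierra:42}
add alpha (QoS class 96) → {alpha:96, mike:59, lima:47, sierra:42}
update alpha to QoS class 15 → {mike:59, lima:47, sierra:42, alpha:15}
forward next packet → mike; now {lima:47, sierra:42, alpha:15}
update lima to QoS class 17 → {sierra:42, lima:17, alpha:15}
forward next packet → sierra; now {lima:17, alpha:15}
forward next packet → lima; now {alpha:15}
add india (QoS class 24) → {india:24, alpha:15}
forward next packet → india; now {alpha:15}
add romeo (QoS class 33) → {romeo:33, alpha:15}
add bravo (QoS class 48) → {bravo:48, romeo:33, alpha:15}
update alpha to QoS class 67 → {alpha:67, bravo:48, romeo:33}
forward next packet → alpha; now {bravo:48, romeo:33}
update romeo to QoS class 34 → {bravo:48, romeo:34}
add whiskey (QoS class 39) → {bravo:48, whiskey:39, romeo:34}
forward next packet → bravo; now {whiskey:39, romeo:34}
update romeo to QoS class 40 → {romeo:40, whiskey:39}
forward next packet → romeo; now {whiskey:39}
add papa (QoS class 76) → {papa:76, whiskey:39}
forward next packet → papa; now {whiskey:39}
forward next packet → whiskey; now {}

[juliet, mike, sierra, lima, india, alpha, bravo, romeo, papa, whiskey]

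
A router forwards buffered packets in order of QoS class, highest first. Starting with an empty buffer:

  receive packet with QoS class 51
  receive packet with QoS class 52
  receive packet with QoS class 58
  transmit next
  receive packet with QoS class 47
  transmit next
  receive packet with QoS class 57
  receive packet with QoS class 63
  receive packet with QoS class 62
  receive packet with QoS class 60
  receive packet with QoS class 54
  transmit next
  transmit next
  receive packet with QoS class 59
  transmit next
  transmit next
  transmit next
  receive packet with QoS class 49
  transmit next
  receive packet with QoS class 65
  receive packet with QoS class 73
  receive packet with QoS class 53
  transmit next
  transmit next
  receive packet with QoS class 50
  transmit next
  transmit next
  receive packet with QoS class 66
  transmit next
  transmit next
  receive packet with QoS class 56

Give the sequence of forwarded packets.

insert 51 → {51}
insert 52 → {52, 51}
insert 58 → {58, 52, 51}
transmit next → 58; now {52, 51}
insert 47 → {52, 51, 47}
transmit next → 52; now {51, 47}
insert 57 → {57, 51, 47}
insert 63 → {63, 57, 51, 47}
insert 62 → {63, 62, 57, 51, 47}
insert 60 → {63, 62, 60, 57, 51, 47}
insert 54 → {63, 62, 60, 57, 54, 51, 47}
transmit next → 63; now {62, 60, 57, 54, 51, 47}
transmit next → 62; now {60, 57, 54, 51, 47}
insert 59 → {60, 59, 57, 54, 51, 47}
transmit next → 60; now {59, 57, 54, 51, 47}
transmit next → 59; now {57, 54, 51, 47}
transmit next → 57; now {54, 51, 47}
insert 49 → {54, 51, 49, 47}
transmit next → 54; now {51, 49, 47}
insert 65 → {65, 51, 49, 47}
insert 73 → {73, 65, 51, 49, 47}
insert 53 → {73, 65, 53, 51, 49, 47}
transmit next → 73; now {65, 53, 51, 49, 47}
transmit next → 65; now {53, 51, 49, 47}
insert 50 → {53, 51, 50, 49, 47}
transmit next → 53; now {51, 50, 49, 47}
transmit next → 51; now {50, 49, 47}
insert 66 → {66, 50, 49, 47}
transmit next → 66; now {50, 49, 47}
transmit next → 50; now {49, 47}
insert 56 → {56, 49, 47}

[58, 52, 63, 62, 60, 59, 57, 54, 73, 65, 53, 51, 66, 50]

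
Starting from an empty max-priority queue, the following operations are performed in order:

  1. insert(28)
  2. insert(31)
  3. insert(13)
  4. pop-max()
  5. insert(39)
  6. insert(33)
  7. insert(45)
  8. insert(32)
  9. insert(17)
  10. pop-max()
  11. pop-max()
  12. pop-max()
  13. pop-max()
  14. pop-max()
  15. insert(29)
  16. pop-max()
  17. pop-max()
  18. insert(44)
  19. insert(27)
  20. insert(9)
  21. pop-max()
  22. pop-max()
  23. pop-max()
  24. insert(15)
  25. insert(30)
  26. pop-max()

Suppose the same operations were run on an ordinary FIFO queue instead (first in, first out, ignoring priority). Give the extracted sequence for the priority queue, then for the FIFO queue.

priority queue: 31 → 45 → 39 → 33 → 32 → 28 → 29 → 17 → 44 → 27 → 13 → 30; FIFO queue: [28, 31, 13, 39, 33, 45, 32, 17, 29, 44, 27, 9]

insert 28 → {28}
insert 31 → {31, 28}
insert 13 → {31, 28, 13}
pop-max → 31; now {28, 13}
insert 39 → {39, 28, 13}
insert 33 → {39, 33, 28, 13}
insert 45 → {45, 39, 33, 28, 13}
insert 32 → {45, 39, 33, 32, 28, 13}
insert 17 → {45, 39, 33, 32, 28, 17, 13}
pop-max → 45; now {39, 33, 32, 28, 17, 13}
pop-max → 39; now {33, 32, 28, 17, 13}
pop-max → 33; now {32, 28, 17, 13}
pop-max → 32; now {28, 17, 13}
pop-max → 28; now {17, 13}
insert 29 → {29, 17, 13}
pop-max → 29; now {17, 13}
pop-max → 17; now {13}
insert 44 → {44, 13}
insert 27 → {44, 27, 13}
insert 9 → {44, 27, 13, 9}
pop-max → 44; now {27, 13, 9}
pop-max → 27; now {13, 9}
pop-max → 13; now {9}
insert 15 → {15, 9}
insert 30 → {30, 15, 9}
pop-max → 30; now {15, 9}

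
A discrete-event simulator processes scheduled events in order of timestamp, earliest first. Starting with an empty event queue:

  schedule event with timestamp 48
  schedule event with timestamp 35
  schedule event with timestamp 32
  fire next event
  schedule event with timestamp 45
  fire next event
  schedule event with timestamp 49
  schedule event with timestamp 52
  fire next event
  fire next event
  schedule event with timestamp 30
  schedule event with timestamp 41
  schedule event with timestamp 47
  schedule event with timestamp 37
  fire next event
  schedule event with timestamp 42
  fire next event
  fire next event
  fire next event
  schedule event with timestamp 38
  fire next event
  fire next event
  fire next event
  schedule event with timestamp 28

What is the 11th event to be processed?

insert 48 → {48}
insert 35 → {35, 48}
insert 32 → {32, 35, 48}
fire next event → 32; now {35, 48}
insert 45 → {35, 45, 48}
fire next event → 35; now {45, 48}
insert 49 → {45, 48, 49}
insert 52 → {45, 48, 49, 52}
fire next event → 45; now {48, 49, 52}
fire next event → 48; now {49, 52}
insert 30 → {30, 49, 52}
insert 41 → {30, 41, 49, 52}
insert 47 → {30, 41, 47, 49, 52}
insert 37 → {30, 37, 41, 47, 49, 52}
fire next event → 30; now {37, 41, 47, 49, 52}
insert 42 → {37, 41, 42, 47, 49, 52}
fire next event → 37; now {41, 42, 47, 49, 52}
fire next event → 41; now {42, 47, 49, 52}
fire next event → 42; now {47, 49, 52}
insert 38 → {38, 47, 49, 52}
fire next event → 38; now {47, 49, 52}
fire next event → 47; now {49, 52}
fire next event → 49; now {52}
insert 28 → {28, 52}

49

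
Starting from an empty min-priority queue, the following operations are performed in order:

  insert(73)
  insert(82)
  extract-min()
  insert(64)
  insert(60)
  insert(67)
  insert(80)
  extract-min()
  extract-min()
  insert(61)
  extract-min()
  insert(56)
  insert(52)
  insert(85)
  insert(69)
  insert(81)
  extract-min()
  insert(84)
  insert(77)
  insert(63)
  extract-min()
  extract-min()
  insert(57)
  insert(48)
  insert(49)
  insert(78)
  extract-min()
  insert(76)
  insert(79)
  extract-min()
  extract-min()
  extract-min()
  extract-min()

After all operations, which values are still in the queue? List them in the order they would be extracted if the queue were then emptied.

insert 73 → {73}
insert 82 → {73, 82}
extract-min → 73; now {82}
insert 64 → {64, 82}
insert 60 → {60, 64, 82}
insert 67 → {60, 64, 67, 82}
insert 80 → {60, 64, 67, 80, 82}
extract-min → 60; now {64, 67, 80, 82}
extract-min → 64; now {67, 80, 82}
insert 61 → {61, 67, 80, 82}
extract-min → 61; now {67, 80, 82}
insert 56 → {56, 67, 80, 82}
insert 52 → {52, 56, 67, 80, 82}
insert 85 → {52, 56, 67, 80, 82, 85}
insert 69 → {52, 56, 67, 69, 80, 82, 85}
insert 81 → {52, 56, 67, 69, 80, 81, 82, 85}
extract-min → 52; now {56, 67, 69, 80, 81, 82, 85}
insert 84 → {56, 67, 69, 80, 81, 82, 84, 85}
insert 77 → {56, 67, 69, 77, 80, 81, 82, 84, 85}
insert 63 → {56, 63, 67, 69, 77, 80, 81, 82, 84, 85}
extract-min → 56; now {63, 67, 69, 77, 80, 81, 82, 84, 85}
extract-min → 63; now {67, 69, 77, 80, 81, 82, 84, 85}
insert 57 → {57, 67, 69, 77, 80, 81, 82, 84, 85}
insert 48 → {48, 57, 67, 69, 77, 80, 81, 82, 84, 85}
insert 49 → {48, 49, 57, 67, 69, 77, 80, 81, 82, 84, 85}
insert 78 → {48, 49, 57, 67, 69, 77, 78, 80, 81, 82, 84, 85}
extract-min → 48; now {49, 57, 67, 69, 77, 78, 80, 81, 82, 84, 85}
insert 76 → {49, 57, 67, 69, 76, 77, 78, 80, 81, 82, 84, 85}
insert 79 → {49, 57, 67, 69, 76, 77, 78, 79, 80, 81, 82, 84, 85}
extract-min → 49; now {57, 67, 69, 76, 77, 78, 79, 80, 81, 82, 84, 85}
extract-min → 57; now {67, 69, 76, 77, 78, 79, 80, 81, 82, 84, 85}
extract-min → 67; now {69, 76, 77, 78, 79, 80, 81, 82, 84, 85}
extract-min → 69; now {76, 77, 78, 79, 80, 81, 82, 84, 85}

76, 77, 78, 79, 80, 81, 82, 84, 85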